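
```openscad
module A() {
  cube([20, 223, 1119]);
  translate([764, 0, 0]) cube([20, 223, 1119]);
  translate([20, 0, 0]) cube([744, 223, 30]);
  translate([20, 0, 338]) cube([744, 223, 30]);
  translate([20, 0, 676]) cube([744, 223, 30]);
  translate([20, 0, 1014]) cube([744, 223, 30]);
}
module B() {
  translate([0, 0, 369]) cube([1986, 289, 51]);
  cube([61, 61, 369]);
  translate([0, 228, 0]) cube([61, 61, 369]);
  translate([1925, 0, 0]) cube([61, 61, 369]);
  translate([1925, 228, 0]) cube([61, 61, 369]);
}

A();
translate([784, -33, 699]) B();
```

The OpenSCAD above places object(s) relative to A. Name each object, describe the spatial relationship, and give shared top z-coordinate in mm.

Both tops at z = 1119 mm.

A is a bookshelf. B is a bench. The bench is beside the bookshelf with their tops flush at z = 1119. The shared top z-coordinate is 1119 mm.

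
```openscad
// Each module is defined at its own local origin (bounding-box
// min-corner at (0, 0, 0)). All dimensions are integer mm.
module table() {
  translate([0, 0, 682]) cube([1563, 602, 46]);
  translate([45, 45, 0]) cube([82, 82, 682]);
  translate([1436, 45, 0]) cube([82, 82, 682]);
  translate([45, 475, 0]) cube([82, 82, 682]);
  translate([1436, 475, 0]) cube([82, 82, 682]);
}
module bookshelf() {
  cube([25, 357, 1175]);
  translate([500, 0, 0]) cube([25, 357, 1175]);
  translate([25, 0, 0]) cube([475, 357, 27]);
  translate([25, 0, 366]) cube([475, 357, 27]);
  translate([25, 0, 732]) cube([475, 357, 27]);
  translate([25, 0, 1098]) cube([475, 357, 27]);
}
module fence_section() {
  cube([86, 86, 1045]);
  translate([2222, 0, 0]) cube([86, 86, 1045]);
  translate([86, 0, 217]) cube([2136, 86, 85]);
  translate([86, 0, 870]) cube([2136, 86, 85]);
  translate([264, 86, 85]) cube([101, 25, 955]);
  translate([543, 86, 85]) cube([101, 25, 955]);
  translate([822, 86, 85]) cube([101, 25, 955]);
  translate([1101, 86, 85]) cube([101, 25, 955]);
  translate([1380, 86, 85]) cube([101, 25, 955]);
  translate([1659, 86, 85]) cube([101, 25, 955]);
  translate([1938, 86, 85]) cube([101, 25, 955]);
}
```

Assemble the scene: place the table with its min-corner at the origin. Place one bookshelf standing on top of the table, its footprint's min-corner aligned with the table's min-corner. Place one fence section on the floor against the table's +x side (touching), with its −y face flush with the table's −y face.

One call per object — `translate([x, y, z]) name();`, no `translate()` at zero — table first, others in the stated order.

table();
translate([0, 0, 728]) bookshelf();
translate([1563, 0, 0]) fence_section();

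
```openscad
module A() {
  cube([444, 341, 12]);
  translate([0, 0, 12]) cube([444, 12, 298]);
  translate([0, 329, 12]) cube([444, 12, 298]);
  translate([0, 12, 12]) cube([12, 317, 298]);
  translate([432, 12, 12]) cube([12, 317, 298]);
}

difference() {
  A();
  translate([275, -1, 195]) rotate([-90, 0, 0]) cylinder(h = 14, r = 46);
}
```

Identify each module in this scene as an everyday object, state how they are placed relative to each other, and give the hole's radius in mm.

The subtracted cylinder has r = 46 mm.

A is an open box. The open box has a circular hole through its front wall. The hole's radius is 46 mm.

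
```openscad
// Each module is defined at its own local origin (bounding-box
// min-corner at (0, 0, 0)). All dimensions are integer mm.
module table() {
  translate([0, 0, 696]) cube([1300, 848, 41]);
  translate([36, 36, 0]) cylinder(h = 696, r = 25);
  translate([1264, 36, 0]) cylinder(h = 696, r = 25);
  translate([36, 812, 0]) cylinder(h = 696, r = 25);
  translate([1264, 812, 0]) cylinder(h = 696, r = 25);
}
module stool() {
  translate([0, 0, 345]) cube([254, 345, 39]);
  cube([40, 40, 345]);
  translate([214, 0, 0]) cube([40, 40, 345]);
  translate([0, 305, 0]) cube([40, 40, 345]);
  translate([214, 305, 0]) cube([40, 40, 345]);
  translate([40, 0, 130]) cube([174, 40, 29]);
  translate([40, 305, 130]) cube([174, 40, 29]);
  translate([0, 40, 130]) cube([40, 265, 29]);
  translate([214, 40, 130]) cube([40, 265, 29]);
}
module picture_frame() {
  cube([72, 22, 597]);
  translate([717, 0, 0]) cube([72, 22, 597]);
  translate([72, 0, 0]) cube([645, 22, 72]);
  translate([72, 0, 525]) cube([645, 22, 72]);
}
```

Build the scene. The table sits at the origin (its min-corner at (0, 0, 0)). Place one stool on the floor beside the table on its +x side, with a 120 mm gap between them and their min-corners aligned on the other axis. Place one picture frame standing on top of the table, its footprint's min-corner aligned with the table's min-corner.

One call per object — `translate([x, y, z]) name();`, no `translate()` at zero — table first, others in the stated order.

table();
translate([1420, 0, 0]) stool();
translate([0, 0, 737]) picture_frame();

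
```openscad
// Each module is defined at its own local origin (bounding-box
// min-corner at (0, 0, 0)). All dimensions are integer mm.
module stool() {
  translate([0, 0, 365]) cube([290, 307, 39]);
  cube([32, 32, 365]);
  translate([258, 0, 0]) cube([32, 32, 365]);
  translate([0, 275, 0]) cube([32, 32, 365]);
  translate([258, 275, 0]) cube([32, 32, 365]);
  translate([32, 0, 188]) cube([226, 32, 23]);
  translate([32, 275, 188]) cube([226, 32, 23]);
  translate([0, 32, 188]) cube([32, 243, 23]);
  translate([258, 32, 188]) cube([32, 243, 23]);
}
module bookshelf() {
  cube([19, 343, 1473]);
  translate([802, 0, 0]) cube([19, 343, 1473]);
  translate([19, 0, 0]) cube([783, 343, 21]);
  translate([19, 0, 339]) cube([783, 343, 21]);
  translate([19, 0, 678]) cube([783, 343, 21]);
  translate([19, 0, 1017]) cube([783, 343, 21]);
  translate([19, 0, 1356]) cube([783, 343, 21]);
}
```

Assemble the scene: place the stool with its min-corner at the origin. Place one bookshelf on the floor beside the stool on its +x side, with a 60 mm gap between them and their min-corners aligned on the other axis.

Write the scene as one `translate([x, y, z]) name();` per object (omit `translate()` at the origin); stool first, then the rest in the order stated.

stool();
translate([350, 0, 0]) bookshelf();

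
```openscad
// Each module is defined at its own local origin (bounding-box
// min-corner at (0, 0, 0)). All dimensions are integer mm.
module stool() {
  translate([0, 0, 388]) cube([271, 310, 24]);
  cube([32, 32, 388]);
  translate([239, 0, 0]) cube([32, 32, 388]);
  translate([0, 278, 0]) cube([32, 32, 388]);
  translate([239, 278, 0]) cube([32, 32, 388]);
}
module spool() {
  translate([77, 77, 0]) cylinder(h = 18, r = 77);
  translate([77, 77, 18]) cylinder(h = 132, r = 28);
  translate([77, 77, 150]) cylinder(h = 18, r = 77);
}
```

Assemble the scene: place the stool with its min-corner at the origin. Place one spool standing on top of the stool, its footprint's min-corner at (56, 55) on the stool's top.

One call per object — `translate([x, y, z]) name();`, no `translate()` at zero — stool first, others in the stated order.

stool();
translate([56, 55, 412]) spool();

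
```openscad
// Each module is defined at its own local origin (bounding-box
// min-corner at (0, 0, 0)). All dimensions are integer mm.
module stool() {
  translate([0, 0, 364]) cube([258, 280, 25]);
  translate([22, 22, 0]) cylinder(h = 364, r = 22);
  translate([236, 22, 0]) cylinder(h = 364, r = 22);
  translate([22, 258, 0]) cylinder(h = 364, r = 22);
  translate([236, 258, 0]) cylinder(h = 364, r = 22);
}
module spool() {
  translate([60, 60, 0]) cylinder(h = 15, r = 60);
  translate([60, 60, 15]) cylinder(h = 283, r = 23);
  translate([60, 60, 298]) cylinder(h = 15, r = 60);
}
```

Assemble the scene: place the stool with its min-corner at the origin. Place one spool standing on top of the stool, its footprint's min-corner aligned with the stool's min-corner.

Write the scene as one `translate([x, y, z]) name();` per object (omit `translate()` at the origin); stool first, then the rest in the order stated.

stool();
translate([0, 0, 389]) spool();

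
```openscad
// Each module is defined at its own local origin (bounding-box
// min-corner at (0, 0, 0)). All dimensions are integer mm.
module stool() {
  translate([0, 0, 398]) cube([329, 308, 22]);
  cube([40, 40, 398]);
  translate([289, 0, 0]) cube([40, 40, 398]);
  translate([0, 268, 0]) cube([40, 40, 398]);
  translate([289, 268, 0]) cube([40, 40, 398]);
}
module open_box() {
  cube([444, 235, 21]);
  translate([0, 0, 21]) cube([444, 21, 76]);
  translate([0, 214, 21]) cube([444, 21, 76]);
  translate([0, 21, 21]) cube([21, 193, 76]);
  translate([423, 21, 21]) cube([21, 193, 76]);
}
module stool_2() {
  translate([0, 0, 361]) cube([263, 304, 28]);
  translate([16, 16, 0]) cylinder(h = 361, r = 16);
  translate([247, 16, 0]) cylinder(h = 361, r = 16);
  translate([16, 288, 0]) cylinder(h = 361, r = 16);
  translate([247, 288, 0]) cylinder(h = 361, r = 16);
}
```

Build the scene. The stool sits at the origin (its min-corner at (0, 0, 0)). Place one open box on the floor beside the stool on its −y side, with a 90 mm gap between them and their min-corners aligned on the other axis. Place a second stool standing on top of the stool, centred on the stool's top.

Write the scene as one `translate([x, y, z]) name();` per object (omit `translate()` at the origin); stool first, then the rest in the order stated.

stool();
translate([0, -325, 0]) open_box();
translate([33, 2, 420]) stool_2();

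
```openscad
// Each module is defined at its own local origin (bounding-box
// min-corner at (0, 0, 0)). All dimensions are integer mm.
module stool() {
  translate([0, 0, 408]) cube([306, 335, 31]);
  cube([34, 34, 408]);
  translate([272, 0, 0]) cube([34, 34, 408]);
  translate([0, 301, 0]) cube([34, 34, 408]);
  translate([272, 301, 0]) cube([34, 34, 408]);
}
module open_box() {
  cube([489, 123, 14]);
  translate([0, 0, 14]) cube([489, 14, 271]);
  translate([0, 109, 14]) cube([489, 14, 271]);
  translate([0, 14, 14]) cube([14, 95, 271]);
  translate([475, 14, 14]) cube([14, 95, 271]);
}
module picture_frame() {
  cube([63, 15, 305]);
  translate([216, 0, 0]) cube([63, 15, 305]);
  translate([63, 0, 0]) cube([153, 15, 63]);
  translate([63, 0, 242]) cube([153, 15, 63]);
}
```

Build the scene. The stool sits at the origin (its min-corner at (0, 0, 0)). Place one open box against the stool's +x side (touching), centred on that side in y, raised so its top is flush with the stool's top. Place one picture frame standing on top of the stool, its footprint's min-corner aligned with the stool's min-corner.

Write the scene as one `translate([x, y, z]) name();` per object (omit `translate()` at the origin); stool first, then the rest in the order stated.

stool();
translate([306, 106, 154]) open_box();
translate([0, 0, 439]) picture_frame();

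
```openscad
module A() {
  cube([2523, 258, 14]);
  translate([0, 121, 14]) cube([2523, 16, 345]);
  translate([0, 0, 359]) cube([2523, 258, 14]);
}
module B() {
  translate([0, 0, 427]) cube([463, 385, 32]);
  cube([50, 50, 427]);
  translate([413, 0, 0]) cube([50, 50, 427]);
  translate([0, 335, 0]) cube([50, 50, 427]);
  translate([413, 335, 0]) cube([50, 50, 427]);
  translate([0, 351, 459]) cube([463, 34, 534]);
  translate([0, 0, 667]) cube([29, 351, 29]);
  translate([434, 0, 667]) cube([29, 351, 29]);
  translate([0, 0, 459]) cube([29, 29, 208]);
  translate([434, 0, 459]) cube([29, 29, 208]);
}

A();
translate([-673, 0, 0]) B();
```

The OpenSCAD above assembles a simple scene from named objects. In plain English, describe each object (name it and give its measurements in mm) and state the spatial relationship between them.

A is an I-beam lying along x, 2523 mm long. Overall section height 373 mm. Two flanges 258 mm wide (y) and 14 mm thick, one on the floor and one at the top; a web 16 mm thick runs between them, centred on the flange width.

B is a chair: 463×385 mm seat, 32 mm thick, top at z = 459 mm, on four 50 mm square corner legs flush with the seat edges. A 34 mm thick backrest slab spans the full seat width, extending 534 mm above the seat top, its back face flush with the seat's +y edge. Two armrests of 29×29 mm section run along each side from the seat's front edge to the front of the backrest, top faces 237 mm above the seat top and outer faces flush with the seat's x-edges; a 29×29 mm post under the front of each armrest stands on the seat at the front corner.

The chair is on the floor beside the I-beam on its −x side.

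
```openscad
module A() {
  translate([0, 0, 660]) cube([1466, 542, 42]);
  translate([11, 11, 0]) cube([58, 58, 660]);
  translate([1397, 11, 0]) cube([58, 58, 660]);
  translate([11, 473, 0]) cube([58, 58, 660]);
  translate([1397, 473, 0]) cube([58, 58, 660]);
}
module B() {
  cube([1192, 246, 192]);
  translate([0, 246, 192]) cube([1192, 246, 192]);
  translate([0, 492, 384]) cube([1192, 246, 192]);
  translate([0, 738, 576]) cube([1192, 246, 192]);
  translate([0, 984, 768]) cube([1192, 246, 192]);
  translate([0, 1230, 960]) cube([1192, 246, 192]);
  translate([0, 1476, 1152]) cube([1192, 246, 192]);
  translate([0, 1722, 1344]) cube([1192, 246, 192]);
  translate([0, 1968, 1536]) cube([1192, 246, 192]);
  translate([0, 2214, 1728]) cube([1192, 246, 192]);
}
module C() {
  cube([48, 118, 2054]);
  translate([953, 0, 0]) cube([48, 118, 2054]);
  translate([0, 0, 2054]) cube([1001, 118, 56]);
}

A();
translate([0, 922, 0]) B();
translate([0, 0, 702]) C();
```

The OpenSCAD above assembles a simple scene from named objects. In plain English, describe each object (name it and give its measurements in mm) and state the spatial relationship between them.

A is a table with a 1466×542 mm rectangular top, 42 mm thick, top surface at z = 702 mm, supported by four 58×58 mm square legs, each inset 11 mm from the nearest pair of top edges, running from the floor.

B is a run of 10 identical solid stair steps. Each tread is 1192×246 mm and each step block is 192 mm high. Step 1 rests on the floor; step k is offset from step 1 by (k−1)×246 mm in y and (k−1)×192 mm in z.

C is a door frame. The clear opening is 905 mm wide and 2054 mm high. Two 48 mm wide jambs, 118 mm deep, stand either side of the opening from the floor to the top of the opening. A 56 mm thick head sits across the top of both jambs, spanning the full outside width of the frame.

The staircase is on the floor beside the table on its +y side. The door frame is on top of the table.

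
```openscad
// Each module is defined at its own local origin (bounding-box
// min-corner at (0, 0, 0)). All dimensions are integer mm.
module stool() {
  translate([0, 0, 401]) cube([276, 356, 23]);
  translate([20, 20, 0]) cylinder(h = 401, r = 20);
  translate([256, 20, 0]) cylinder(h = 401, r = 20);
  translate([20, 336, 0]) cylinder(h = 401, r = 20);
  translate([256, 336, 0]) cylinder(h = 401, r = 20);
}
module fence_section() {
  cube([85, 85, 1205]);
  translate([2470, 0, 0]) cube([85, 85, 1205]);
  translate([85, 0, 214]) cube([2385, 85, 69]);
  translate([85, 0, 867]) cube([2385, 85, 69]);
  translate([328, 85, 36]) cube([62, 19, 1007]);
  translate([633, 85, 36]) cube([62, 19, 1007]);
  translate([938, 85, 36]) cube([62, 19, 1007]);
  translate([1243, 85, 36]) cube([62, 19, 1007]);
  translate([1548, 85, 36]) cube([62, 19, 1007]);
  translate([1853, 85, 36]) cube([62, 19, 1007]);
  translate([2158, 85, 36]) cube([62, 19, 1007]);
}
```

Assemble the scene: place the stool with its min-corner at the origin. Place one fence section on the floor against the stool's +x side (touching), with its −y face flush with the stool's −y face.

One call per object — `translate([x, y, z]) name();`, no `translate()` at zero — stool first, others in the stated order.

stool();
translate([276, 0, 0]) fence_section();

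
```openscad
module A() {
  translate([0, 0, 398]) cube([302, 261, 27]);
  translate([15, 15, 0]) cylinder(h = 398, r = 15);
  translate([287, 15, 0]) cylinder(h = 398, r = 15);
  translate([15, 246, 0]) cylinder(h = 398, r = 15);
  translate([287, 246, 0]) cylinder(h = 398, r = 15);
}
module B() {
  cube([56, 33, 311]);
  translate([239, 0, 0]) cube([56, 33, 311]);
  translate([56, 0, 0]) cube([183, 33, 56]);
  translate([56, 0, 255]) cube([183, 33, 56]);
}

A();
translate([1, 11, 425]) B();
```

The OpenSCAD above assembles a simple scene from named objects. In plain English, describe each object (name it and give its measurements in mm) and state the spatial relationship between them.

A is a simple wooden stool: a rectangular seat 302 mm (x) by 261 mm (y), 27 mm thick, top face at z = 425 mm, on four round legs, each 30 mm in diameter. The legs rest on z = 0, each leg's axis is inset half a diameter from the nearest pair of seat edges (so the leg's bounding box is flush with the corner).

B is a picture frame with a 183×199 mm rectangular opening (x by z) and a uniform 56 mm border on every side. Frame depth is 33 mm along y. It is built from two vertical stiles running the full outside height and two horizontal rails spanning the gap between the stiles.

The picture frame is on top of the stool.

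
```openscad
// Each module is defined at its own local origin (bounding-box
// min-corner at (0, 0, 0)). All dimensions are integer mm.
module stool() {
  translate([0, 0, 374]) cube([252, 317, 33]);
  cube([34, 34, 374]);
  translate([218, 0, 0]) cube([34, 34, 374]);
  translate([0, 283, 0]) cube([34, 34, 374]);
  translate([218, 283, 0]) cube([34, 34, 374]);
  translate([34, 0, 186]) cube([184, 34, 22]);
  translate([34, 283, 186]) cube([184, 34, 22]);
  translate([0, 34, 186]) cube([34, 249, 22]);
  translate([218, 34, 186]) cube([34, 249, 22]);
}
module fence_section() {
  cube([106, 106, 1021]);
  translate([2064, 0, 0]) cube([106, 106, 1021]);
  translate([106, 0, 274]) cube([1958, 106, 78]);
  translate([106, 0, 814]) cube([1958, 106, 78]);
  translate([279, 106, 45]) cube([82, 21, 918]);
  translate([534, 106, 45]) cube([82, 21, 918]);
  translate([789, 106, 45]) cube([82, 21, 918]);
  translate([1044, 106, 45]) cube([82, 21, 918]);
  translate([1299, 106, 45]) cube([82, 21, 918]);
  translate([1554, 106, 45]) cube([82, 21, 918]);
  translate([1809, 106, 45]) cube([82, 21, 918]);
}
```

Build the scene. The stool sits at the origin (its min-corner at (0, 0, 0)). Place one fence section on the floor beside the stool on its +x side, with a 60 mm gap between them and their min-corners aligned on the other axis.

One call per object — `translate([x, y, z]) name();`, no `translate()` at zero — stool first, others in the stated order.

stool();
translate([312, 0, 0]) fence_section();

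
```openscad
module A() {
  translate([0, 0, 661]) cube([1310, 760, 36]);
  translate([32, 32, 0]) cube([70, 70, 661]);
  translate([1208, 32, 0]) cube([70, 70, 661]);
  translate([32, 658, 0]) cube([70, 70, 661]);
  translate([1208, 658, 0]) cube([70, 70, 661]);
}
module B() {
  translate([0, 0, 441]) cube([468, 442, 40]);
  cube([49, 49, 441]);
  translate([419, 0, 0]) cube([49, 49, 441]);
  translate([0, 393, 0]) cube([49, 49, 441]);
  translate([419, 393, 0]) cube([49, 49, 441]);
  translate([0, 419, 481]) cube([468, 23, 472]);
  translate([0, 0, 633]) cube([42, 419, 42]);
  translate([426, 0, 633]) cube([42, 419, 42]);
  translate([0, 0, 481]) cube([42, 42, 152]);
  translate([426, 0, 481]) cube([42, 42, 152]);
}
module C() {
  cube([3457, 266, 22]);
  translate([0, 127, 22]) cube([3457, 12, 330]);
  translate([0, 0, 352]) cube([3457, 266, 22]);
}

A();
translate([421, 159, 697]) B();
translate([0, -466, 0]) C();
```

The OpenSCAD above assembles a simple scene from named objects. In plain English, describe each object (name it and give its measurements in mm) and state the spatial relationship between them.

A is a table with a 1310×760 mm rectangular top, 36 mm thick, top surface at z = 697 mm, supported by four 70×70 mm square legs, each inset 32 mm from the nearest pair of top edges, running from the floor.

B is a chair. The seat is a 468×442×40 mm slab with its top at z = 481 mm, on four 49×49 mm corner legs (flush with the seat edges, standing on z = 0). A flat backrest 23 mm thick, 472 mm tall, spans the full seat width and rises from the seat top along its +y edge, rear face flush with the rear of the seat. Two armrests of 42×42 mm section run along each side from the seat's front edge to the front of the backrest, top faces 194 mm above the seat top and outer faces flush with the seat's x-edges; a 42×42 mm post under the front of each armrest stands on the seat at the front corner.

C is an I-beam lying along x, 3457 mm long. Overall section height 374 mm. Two flanges 266 mm wide (y) and 22 mm thick, one on the floor and one at the top; a web 12 mm thick runs between them, centred on the flange width.

The chair is on top of the table, centred. The I-beam is on the floor beside the table on its −y side.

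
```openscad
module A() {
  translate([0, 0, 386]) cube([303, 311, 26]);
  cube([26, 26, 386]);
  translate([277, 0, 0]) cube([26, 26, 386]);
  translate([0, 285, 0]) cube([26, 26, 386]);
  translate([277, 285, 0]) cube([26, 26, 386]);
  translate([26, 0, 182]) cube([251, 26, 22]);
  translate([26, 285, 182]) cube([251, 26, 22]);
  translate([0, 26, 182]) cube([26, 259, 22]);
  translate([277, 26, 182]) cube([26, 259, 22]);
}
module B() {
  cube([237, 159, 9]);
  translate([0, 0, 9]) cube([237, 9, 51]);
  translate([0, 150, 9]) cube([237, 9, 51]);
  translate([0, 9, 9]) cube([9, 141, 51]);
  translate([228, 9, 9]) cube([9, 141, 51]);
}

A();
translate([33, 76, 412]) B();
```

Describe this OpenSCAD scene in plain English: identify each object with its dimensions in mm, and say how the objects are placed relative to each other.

A is a four-legged stool. The seat is a 303×311×26 mm slab whose top surface is at z = 412 mm; four square legs, each 26×26 mm in cross-section, run from the floor (z = 0) to the underside of the seat, each flush with a corner of the seat. Four stretchers, 26 mm wide and 22 mm tall, connect adjacent legs with their undersides at z = 182 mm, each running between the inner faces of the legs it joins and aligned with the legs' outer faces on the other axis.

B is an open-topped rectangular box: outside dimensions 237×159×60 mm, with a uniform wall and base thickness of 9 mm. The base is a full 237×159 slab on the floor; four walls sit on top of the base. The front and back walls (the −y and +y sides) span the full width; the two side walls fit between them.

The open box is on top of the stool, centred.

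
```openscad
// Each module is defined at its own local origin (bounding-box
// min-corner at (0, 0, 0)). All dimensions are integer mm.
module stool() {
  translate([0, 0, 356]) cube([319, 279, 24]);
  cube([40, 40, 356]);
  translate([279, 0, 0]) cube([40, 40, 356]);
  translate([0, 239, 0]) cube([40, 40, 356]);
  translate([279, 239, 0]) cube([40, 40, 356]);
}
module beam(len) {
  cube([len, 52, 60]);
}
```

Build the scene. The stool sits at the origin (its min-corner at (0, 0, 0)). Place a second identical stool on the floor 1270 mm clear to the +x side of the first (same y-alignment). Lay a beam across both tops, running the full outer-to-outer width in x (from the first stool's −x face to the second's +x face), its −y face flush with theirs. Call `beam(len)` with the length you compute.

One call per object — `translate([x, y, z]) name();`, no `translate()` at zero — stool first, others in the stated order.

stool();
translate([1589, 0, 0]) stool();
translate([0, 0, 380]) beam(1908);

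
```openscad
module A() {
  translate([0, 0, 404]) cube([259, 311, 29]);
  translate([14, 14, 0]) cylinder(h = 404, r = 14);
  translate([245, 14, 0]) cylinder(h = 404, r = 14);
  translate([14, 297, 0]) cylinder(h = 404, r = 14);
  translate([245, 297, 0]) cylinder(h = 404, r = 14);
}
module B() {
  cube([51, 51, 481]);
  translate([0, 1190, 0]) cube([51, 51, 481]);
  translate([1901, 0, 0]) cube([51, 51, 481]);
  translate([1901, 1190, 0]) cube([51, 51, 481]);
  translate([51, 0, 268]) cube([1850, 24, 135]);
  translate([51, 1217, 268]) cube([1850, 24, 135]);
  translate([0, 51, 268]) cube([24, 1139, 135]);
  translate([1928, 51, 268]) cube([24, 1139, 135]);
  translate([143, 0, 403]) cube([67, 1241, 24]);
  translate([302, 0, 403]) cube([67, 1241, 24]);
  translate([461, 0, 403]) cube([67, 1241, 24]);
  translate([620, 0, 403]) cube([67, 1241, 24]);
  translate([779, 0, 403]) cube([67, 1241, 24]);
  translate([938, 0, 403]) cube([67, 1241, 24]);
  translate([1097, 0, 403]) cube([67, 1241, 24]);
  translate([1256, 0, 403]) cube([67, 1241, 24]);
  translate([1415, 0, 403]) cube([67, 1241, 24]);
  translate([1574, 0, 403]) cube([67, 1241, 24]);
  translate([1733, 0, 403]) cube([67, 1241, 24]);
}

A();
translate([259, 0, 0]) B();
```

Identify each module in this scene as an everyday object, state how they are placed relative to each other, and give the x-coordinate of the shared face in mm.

A is a stool. B is a bed frame. The bed frame is against the stool's +x side, with their −y faces flush. The x-coordinate of the shared face is 259 mm.

The stool's +x face and the bed frame's −x face are both at x = 259 mm.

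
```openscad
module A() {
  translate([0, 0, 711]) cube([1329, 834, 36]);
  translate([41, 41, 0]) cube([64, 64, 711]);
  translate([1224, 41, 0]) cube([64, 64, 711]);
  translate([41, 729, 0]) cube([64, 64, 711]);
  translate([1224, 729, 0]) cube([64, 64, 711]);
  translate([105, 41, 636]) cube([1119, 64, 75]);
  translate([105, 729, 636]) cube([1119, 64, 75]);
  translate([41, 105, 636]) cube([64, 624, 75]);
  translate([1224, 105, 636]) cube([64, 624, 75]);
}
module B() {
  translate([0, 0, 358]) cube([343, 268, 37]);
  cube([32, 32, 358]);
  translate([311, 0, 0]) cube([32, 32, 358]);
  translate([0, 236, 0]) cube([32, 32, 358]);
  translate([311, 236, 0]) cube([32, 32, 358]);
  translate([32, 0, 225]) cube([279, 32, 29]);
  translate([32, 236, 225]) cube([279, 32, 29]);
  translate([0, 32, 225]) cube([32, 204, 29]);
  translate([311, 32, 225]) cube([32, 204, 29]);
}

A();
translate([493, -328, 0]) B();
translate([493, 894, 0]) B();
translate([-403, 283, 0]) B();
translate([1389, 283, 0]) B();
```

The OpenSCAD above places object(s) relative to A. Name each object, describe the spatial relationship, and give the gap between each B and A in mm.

Each stool's nearest face is 60 mm from the table's bounding box.

A is a table. B is a stool. Four stools sit around the table at the −y, +y, −x, +x sides. The gap between each stool and the table is 60 mm.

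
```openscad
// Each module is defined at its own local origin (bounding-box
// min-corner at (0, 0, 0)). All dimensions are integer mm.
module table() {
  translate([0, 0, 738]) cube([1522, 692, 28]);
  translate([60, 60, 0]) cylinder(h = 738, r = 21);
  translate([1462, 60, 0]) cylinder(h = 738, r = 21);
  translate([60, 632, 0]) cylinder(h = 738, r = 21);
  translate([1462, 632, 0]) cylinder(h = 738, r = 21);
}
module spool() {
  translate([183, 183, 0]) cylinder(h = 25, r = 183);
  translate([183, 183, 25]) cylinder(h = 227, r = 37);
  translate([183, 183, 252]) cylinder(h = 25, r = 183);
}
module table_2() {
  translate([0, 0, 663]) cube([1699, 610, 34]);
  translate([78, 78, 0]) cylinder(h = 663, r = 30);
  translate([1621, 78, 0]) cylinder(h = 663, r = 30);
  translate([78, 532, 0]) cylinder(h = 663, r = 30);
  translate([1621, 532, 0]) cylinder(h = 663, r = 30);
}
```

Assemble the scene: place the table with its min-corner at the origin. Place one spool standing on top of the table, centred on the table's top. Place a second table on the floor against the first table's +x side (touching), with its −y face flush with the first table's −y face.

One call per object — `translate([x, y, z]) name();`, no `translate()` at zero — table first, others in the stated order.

table();
translate([578, 163, 766]) spool();
translate([1522, 0, 0]) table_2();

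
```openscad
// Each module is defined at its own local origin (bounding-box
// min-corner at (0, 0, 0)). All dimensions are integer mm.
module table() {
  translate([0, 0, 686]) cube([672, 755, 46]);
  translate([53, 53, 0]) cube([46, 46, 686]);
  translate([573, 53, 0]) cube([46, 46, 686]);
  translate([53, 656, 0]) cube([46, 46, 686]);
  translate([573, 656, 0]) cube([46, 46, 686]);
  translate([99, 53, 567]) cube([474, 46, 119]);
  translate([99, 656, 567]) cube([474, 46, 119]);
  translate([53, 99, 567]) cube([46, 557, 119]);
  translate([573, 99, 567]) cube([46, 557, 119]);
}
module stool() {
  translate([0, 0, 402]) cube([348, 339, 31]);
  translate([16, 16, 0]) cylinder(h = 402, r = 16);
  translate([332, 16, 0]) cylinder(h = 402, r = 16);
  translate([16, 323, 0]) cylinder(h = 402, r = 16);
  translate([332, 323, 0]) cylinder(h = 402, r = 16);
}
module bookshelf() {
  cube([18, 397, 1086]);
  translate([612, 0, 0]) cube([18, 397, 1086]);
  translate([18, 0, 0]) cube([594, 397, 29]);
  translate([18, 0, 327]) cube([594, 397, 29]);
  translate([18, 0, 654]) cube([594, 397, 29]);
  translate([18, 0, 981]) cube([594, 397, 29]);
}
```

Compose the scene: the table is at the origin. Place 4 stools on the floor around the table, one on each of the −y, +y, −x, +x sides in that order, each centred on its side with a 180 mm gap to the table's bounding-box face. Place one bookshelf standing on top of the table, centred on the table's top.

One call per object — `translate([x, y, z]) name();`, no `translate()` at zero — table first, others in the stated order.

table();
translate([162, -519, 0]) stool();
translate([162, 935, 0]) stool();
translate([-528, 208, 0]) stool();
translate([852, 208, 0]) stool();
translate([21, 179, 732]) bookshelf();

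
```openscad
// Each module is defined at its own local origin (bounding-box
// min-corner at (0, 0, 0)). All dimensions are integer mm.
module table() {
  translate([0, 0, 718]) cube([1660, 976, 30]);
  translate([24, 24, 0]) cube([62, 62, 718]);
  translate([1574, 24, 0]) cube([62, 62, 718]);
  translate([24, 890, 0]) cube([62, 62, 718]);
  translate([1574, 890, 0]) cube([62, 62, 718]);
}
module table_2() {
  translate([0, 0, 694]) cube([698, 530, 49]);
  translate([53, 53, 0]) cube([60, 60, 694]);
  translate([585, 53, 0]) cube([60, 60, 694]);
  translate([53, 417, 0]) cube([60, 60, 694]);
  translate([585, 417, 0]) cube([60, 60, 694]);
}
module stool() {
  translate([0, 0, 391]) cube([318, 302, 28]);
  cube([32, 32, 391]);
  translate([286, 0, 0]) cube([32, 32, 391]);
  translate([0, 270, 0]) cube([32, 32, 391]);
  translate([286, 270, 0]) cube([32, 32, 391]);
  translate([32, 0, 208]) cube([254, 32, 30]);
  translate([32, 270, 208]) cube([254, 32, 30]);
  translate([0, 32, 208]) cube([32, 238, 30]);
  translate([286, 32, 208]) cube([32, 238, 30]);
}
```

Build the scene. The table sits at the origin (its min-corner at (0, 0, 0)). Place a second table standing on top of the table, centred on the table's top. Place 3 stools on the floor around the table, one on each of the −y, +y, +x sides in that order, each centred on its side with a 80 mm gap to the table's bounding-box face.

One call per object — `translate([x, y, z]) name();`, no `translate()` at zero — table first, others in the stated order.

table();
translate([481, 223, 748]) table_2();
translate([671, -382, 0]) stool();
translate([671, 1056, 0]) stool();
translate([1740, 337, 0]) stool();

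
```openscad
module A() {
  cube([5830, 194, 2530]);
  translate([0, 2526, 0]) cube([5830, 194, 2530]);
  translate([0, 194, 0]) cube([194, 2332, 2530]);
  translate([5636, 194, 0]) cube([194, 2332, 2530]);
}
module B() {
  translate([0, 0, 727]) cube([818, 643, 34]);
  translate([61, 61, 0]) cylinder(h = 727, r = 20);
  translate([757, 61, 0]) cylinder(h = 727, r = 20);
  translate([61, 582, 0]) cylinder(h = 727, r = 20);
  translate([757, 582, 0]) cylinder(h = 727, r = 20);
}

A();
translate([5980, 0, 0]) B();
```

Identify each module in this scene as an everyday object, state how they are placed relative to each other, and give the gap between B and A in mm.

A is a house frame. B is a table. The table is on the floor beside the house frame on its +x side. The gap between the table and the house frame is 150 mm.

The table's nearest face is 150 mm from the house frame's +x face.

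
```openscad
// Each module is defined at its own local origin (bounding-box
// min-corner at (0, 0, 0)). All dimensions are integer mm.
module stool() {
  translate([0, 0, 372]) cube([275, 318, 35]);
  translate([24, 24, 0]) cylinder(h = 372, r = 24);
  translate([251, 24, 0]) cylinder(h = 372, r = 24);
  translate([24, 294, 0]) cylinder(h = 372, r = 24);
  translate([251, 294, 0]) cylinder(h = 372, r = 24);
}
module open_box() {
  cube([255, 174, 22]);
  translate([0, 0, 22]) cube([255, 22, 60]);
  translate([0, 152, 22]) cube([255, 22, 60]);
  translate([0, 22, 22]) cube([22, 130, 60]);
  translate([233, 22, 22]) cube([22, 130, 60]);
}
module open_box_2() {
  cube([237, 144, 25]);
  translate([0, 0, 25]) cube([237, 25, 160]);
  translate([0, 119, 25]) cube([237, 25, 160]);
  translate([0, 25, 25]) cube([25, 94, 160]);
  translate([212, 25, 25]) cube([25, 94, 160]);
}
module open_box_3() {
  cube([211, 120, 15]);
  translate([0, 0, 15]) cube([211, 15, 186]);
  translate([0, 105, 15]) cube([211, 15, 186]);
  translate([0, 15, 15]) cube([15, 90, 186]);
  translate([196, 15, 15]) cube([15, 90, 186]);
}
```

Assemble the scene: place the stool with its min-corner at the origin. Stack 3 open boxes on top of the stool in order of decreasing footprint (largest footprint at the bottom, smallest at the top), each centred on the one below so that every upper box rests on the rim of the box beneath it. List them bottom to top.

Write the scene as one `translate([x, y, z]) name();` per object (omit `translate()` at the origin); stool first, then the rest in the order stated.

stool();
translate([10, 72, 407]) open_box();
translate([19, 87, 489]) open_box_2();
translate([32, 99, 674]) open_box_3();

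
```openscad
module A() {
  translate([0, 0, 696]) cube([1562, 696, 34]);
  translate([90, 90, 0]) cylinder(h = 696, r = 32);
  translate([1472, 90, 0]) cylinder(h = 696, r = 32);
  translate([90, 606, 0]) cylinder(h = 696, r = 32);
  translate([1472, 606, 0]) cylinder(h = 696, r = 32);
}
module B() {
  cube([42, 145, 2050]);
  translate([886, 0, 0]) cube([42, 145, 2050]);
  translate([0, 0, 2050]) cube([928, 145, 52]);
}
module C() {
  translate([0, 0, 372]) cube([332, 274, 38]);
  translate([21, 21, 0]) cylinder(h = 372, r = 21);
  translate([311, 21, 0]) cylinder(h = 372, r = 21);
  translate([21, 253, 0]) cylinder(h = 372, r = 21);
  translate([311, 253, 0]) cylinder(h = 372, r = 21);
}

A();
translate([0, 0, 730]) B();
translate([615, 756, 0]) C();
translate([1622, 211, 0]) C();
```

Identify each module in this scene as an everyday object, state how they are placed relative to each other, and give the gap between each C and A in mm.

A is a table. B is a door frame. C is a stool. The door frame is on top of the table. Two stools sit around the table at the +y, +x sides. The gap between each stool and the table is 60 mm.

Each stool's nearest face is 60 mm from the table's bounding box.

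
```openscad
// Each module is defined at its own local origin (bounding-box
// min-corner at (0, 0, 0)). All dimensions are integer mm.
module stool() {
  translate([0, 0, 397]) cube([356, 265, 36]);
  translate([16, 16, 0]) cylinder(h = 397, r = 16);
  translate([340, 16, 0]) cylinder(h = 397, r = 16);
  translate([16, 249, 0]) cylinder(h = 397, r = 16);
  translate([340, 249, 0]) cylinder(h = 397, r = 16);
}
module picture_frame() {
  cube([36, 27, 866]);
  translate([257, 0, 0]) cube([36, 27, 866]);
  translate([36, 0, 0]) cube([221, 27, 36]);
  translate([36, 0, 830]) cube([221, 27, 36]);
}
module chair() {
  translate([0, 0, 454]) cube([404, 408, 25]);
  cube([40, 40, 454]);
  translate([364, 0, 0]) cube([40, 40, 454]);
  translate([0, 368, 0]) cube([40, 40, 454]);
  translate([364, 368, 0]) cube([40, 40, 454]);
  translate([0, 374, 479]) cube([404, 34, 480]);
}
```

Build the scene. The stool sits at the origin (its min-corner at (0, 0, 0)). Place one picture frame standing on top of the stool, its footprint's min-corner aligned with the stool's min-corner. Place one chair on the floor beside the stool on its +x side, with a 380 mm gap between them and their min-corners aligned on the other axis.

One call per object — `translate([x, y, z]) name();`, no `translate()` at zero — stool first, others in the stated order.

stool();
translate([0, 0, 433]) picture_frame();
translate([736, 0, 0]) chair();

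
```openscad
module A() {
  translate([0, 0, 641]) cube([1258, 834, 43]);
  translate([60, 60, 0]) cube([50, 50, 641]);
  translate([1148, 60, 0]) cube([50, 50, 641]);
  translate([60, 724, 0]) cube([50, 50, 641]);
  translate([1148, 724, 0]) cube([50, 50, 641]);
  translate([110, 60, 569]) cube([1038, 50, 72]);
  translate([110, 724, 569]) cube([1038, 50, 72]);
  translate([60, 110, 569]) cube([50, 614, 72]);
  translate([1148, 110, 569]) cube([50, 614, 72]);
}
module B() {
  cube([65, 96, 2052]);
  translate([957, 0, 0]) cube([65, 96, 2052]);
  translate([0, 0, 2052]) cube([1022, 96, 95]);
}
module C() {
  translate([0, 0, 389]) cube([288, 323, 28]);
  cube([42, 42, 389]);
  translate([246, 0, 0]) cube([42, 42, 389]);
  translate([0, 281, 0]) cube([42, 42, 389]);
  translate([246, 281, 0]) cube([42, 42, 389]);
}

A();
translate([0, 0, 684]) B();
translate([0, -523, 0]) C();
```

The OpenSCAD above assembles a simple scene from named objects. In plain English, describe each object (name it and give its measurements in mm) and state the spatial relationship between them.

A is a table with a 1258×834 mm rectangular top, 43 mm thick, top surface at z = 684 mm, supported by four 50×50 mm square legs, each inset 60 mm from the nearest pair of top edges, running from the floor. Four apron rails, 50 mm thick and 72 mm tall, run between adjacent legs with their top edges flush with the underside of the top and their outer faces flush with the legs' outer faces.

B is a rectangular door frame: two vertical jambs of 65×96 mm section, 2052 mm tall, with a clear opening 892 mm wide between their inner faces. A header 95 mm tall and 96 mm deep lies on top of the jambs and spans the full outside width.

C is a four-legged stool. The seat is a 288×323×28 mm slab whose top surface is at z = 417 mm; four square legs, each 42×42 mm in cross-section, run from the floor (z = 0) to the underside of the seat, each flush with a corner of the seat.

The door frame is on top of the table. The stool is on the floor beside the table on its −y side.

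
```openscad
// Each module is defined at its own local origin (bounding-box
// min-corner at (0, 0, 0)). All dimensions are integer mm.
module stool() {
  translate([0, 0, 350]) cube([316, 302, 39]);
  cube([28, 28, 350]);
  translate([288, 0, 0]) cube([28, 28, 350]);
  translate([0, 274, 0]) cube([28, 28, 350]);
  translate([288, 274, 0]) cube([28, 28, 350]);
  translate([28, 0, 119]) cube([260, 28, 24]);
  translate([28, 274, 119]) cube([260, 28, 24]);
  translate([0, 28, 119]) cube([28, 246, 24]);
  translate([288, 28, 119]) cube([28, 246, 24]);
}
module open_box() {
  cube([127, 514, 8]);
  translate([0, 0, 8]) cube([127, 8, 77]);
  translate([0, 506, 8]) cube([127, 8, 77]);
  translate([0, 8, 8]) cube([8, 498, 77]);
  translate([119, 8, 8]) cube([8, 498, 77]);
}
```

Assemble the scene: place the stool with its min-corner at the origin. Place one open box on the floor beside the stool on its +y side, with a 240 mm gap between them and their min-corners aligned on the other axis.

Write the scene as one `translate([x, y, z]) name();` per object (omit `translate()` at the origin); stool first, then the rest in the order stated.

stool();
translate([0, 542, 0]) open_box();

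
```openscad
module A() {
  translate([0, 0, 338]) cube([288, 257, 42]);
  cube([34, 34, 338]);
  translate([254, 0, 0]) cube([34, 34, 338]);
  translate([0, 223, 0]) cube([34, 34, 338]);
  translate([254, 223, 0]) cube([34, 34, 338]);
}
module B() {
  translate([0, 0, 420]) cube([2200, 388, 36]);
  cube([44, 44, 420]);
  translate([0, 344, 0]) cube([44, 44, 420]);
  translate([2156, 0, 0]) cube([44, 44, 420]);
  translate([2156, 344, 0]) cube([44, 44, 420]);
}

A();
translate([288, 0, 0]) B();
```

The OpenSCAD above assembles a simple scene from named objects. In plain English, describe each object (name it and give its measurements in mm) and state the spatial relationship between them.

A is a four-legged stool. The seat is a 288×257×42 mm slab whose top surface is at z = 380 mm; four square legs, each 34×34 mm in cross-section, run from the floor (z = 0) to the underside of the seat, each flush with a corner of the seat.

B is a bench: a 2200×388 mm seat slab, 36 mm thick, top at z = 456 mm, on four 44×44 mm square legs flush with the seat corners and standing on z = 0.

The bench is against the stool's +x side, with their −y faces flush.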